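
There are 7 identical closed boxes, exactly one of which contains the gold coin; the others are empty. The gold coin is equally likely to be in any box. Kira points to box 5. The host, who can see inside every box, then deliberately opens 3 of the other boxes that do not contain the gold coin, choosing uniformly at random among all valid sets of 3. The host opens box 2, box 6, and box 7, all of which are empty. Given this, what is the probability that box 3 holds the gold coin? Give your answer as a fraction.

2/7

Condition on the true location of the gold coin.
If it is in any of boxes 1, 3, and 4 (prior 1/7 each): the host has 10 equally likely choices, so probability 1/10; weight (1/7)·(1/10) = 1/70 each.
If it is in any of boxes 2, 6, and 7 (prior 1/7 each): that box was opened and seen not to hold the prize — ruled out; weight (1/7)·0 = 0 each.
If it is in box 5 (prior 1/7): the host has 20 equally likely choices, so probability 1/20; weight (1/7)·(1/20) = 1/140.
The weights sum to 1/20.
So P(the gold coin in box 3 | the host opened box 2, box 6, and box 7) = (1/70) / (1/20) = 2/7.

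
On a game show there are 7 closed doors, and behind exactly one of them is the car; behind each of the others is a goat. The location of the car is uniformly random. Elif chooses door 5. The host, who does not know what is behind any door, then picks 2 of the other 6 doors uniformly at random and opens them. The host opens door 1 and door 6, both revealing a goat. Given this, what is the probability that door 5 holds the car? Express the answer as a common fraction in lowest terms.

Because the host chose which doors to open without knowing where the car is, the choice is independent of the prize location. Learning that none of the 2 opened doors holds the car simply rules out those 2 locations and leaves the remaining 5 doors still equally likely by symmetry.
So P(the car behind door 5) = 1/5.

1/5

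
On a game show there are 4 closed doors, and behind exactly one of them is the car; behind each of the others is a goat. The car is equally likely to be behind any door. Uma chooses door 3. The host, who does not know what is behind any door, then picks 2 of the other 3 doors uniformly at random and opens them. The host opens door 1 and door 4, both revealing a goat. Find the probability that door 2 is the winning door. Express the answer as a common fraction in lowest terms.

Consider each possible location of the car in turn.
If it is behind either of doors 1 and 4 (prior 1/4 each): that door was opened and seen not to hold the prize — ruled out; weight (1/4)·0 = 0 each.
If it is behind either of doors 2 and 3 (prior 1/4 each): the host picks exactly this set with probability 1/3 regardless, and none is the prize; weight (1/4)·(1/3) = 1/12 each.
The weights sum to 1/6.
So P(the car behind door 2 | the host opened door 1 and door 4) = (1/12) / (1/6) = 1/2.

1/2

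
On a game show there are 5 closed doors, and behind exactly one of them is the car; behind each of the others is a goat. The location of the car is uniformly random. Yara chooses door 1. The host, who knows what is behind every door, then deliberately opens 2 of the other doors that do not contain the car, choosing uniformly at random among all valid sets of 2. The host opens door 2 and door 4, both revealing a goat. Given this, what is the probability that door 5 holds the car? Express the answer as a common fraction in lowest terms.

Consider each possible location of the car in turn.
If it is behind door 1 (prior 1/5): the host has 6 equally likely choices, so probability 1/6; weight (1/5)·(1/6) = 1/30.
If it is behind either of doors 2 and 4 (prior 1/5 each): that door was opened and seen not to hold the prize — ruled out; weight (1/5)·0 = 0 each.
If it is behind either of doors 3 and 5 (prior 1/5 each): the host has 3 equally likely choices, so probability 1/3; weight (1/5)·(1/3) = 1/15 each.
The weights sum to 1/6.
So P(the car behind door 5 | the host opened door 2 and door 4) = (1/15) / (1/6) = 2/5.

2/5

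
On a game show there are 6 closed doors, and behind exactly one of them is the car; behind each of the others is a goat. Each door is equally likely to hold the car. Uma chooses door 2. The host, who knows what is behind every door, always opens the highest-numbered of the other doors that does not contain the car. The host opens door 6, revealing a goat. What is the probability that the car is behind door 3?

Consider each possible location of the car in turn.
If it is behind any of doors 1, 2, 3, 4, and 5 (prior 1/6 each): door 6 is the highest-numbered option available, probability 1; weight (1/6)·1 = 1/6 each.
If it is behind door 6 (prior 1/6): the host opened door 6, so this case is ruled out; weight (1/6)·0 = 0.
The weights sum to 5/6.
So P(the car behind door 3 | the host opened door 6) = (1/6) / (5/6) = 1/5.

1/5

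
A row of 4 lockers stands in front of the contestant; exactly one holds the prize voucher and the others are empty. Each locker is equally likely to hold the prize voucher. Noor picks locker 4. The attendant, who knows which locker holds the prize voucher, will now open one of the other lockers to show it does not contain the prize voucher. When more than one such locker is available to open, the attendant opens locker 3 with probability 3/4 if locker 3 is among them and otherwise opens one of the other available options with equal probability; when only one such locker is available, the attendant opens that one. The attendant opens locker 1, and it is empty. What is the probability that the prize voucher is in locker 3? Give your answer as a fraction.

Condition on the true location of the prize voucher.
If it is in locker 1 (prior 1/4): the attendant opened locker 1, so this case is ruled out; weight (1/4)·0 = 0.
If it is in locker 2 (prior 1/4): locker 3 is available but not opened, probability 1/4; weight (1/4)·(1/4) = 1/16.
If it is in locker 3 (prior 1/4): locker 3 holds the prize so is unavailable; the attendant chooses uniformly among the 2 others, probability 1/2; weight (1/4)·(1/2) = 1/8.
If it is in locker 4 (prior 1/4): locker 3 is available but not opened; locker 1 gets probability (1 − 3/4)/2 = 1/8; weight (1/4)·(1/8) = 1/32.
The weights sum to 7/32.
So P(the prize voucher in locker 3 | the attendant opened locker 1) = (1/8) / (7/32) = 4/7.

4/7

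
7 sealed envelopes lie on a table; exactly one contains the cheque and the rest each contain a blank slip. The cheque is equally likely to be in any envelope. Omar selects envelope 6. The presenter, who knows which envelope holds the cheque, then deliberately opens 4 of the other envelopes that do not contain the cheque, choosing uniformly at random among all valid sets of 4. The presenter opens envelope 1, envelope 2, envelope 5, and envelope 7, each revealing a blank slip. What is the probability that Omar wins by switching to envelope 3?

3/7

Condition on the true location of the cheque.
If it is in any of envelopes 1, 2, 5, and 7 (prior 1/7 each): that envelope was opened and seen not to hold the prize — ruled out; weight (1/7)·0 = 0 each.
If it is in either of envelopes 3 and 4 (prior 1/7 each): the presenter has 5 equally likely choices, so probability 1/5; weight (1/7)·(1/5) = 1/35 each.
If it is in envelope 6 (prior 1/7): the presenter has 15 equally likely choices, so probability 1/15; weight (1/7)·(1/15) = 1/105.
The weights sum to 1/15.
So P(the cheque in envelope 3 | the presenter opened envelope 1, envelope 2, envelope 5, and envelope 7) = (1/35) / (1/15) = 3/7.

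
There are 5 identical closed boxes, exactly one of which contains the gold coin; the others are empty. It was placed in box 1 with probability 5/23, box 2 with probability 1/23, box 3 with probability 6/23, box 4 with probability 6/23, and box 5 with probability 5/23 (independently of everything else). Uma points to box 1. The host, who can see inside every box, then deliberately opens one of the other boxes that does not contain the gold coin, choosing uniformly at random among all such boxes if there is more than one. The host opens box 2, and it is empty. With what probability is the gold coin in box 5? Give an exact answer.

20/83

Condition on the true location of the gold coin.
If it is in box 1 (prior 5/23): the host has 4 equally likely choices, so probability 1/4; weight (5/23)·(1/4) = 5/92.
If it is in box 2 (prior 1/23): the host opened box 2, so this case is ruled out; weight (1/23)·0 = 0.
If it is in either of boxes 3 and 4 (prior 6/23 each): the host has 3 equally likely choices, so probability 1/3; weight (6/23)·(1/3) = 2/23 each.
If it is in box 5 (prior 5/23): the host has 3 equally likely choices, so probability 1/3; weight (5/23)·(1/3) = 5/69.
The weights sum to 83/276.
So P(the gold coin in box 5 | the host opened box 2) = (5/69) / (83/276) = 20/83.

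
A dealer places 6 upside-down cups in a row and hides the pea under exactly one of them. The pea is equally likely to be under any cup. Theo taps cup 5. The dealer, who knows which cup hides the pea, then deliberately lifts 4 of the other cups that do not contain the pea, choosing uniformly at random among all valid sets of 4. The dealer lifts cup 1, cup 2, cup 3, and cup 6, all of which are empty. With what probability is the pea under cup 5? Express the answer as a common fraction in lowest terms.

Consider each possible location of the pea in turn.
If it is under any of cups 1, 2, 3, and 6 (prior 1/6 each): that cup was opened and seen not to hold the prize — ruled out; weight (1/6)·0 = 0 each.
If it is under cup 4 (prior 1/6): the dealer has no choice, probability 1; weight (1/6)·1 = 1/6.
If it is under cup 5 (prior 1/6): the dealer has 5 equally likely choices, so probability 1/5; weight (1/6)·(1/5) = 1/30.
The weights sum to 1/5.
So P(the pea under cup 5 | the dealer opened cup 1, cup 2, cup 3, and cup 6) = (1/30) / (1/5) = 1/6.

1/6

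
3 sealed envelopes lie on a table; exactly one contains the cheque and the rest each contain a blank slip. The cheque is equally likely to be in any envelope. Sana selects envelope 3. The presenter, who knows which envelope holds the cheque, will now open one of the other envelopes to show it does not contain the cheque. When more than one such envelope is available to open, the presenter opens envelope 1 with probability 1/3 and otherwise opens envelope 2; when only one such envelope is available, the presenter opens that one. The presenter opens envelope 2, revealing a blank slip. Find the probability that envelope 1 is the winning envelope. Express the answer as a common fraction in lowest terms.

3/5

Apply Bayes' rule, conditioning on where the cheque actually is.
If it is in envelope 1 (prior 1/3): only envelope 2 is available, probability 1; weight (1/3)·1 = 1/3.
If it is in envelope 2 (prior 1/3): the presenter opened envelope 2, so this case is ruled out; weight (1/3)·0 = 0.
If it is in envelope 3 (prior 1/3): envelope 1 is available but not opened, probability 2/3; weight (1/3)·(2/3) = 2/9.
The weights sum to 5/9.
So P(the cheque in envelope 1 | the presenter opened envelope 2) = (1/3) / (5/9) = 3/5.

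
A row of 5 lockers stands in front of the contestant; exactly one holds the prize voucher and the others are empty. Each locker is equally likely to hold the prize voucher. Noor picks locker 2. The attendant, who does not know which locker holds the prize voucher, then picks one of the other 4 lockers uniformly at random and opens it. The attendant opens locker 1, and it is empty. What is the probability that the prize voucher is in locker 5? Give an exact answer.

1/4

Because the attendant chose which locker to open without knowing where the prize voucher is, the choice is independent of the prize location. Learning that locker 1 does not hold the prize voucher simply rules out that one location and leaves the remaining 4 lockers still equally likely by symmetry.
So P(the prize voucher in locker 5) = 1/4.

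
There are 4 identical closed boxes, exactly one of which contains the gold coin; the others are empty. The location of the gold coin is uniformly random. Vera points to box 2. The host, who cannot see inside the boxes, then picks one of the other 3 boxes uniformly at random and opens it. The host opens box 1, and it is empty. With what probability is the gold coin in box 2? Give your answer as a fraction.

Consider each possible location of the gold coin in turn.
If it is in box 1 (prior 1/4): the host opened box 1, so this case is ruled out; weight (1/4)·0 = 0.
If it is in any of boxes 2, 3, and 4 (prior 1/4 each): the host picks box 1 with probability 1/3 regardless, and it is not the prize; weight (1/4)·(1/3) = 1/12 each.
The weights sum to 1/4.
So P(the gold coin in box 2 | the host opened box 1) = (1/12) / (1/4) = 1/3.

1/3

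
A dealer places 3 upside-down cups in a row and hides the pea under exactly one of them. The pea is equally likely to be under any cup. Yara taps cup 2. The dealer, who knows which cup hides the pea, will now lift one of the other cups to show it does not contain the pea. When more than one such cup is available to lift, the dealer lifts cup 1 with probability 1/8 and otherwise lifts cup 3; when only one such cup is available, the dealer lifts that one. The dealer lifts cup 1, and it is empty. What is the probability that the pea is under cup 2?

Condition on the true location of the pea.
If it is under cup 1 (prior 1/3): the dealer opened cup 1, so this case is ruled out; weight (1/3)·0 = 0.
If it is under cup 2 (prior 1/3): cup 1 is available, opened with probability 1/8; weight (1/3)·(1/8) = 1/24.
If it is under cup 3 (prior 1/3): only cup 1 is available, probability 1; weight (1/3)·1 = 1/3.
The weights sum to 3/8.
So P(the pea under cup 2 | the dealer opened cup 1) = (1/24) / (3/8) = 1/9.

1/9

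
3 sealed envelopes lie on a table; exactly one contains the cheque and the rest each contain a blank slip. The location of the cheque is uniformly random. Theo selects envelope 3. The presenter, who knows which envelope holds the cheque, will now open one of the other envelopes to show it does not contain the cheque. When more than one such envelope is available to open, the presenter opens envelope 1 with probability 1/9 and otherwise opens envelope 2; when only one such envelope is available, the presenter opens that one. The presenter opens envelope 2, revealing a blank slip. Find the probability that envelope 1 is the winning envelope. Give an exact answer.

9/17

Condition on the true location of the cheque.
If it is in envelope 1 (prior 1/3): only envelope 2 is available, probability 1; weight (1/3)·1 = 1/3.
If it is in envelope 2 (prior 1/3): the presenter opened envelope 2, so this case is ruled out; weight (1/3)·0 = 0.
If it is in envelope 3 (prior 1/3): envelope 1 is available but not opened, probability 8/9; weight (1/3)·(8/9) = 8/27.
The weights sum to 17/27.
So P(the cheque in envelope 1 | the presenter opened envelope 2) = (1/3) / (17/27) = 9/17.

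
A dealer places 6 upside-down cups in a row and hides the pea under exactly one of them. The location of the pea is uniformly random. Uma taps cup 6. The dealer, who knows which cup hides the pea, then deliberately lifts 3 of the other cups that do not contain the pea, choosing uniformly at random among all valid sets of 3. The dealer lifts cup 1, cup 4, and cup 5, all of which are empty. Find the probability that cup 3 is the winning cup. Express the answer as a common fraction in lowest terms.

Condition on the true location of the pea.
If it is under any of cups 1, 4, and 5 (prior 1/6 each): that cup was opened and seen not to hold the prize — ruled out; weight (1/6)·0 = 0 each.
If it is under either of cups 2 and 3 (prior 1/6 each): the dealer has 4 equally likely choices, so probability 1/4; weight (1/6)·(1/4) = 1/24 each.
If it is under cup 6 (prior 1/6): the dealer has 10 equally likely choices, so probability 1/10; weight (1/6)·(1/10) = 1/60.
The weights sum to 1/10.
So P(the pea under cup 3 | the dealer opened cup 1, cup 4, and cup 5) = (1/24) / (1/10) = 5/12.

5/12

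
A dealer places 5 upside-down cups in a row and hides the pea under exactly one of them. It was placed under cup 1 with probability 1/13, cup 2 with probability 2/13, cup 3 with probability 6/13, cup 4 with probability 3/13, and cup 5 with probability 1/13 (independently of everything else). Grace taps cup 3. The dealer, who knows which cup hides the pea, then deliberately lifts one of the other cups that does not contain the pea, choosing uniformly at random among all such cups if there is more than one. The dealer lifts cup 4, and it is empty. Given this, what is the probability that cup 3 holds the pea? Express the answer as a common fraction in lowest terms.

9/17

Apply Bayes' rule, conditioning on where the pea actually is.
If it is under either of cups 1 and 5 (prior 1/13 each): the dealer has 3 equally likely choices, so probability 1/3; weight (1/13)·(1/3) = 1/39 each.
If it is under cup 2 (prior 2/13): the dealer has 3 equally likely choices, so probability 1/3; weight (2/13)·(1/3) = 2/39.
If it is under cup 3 (prior 6/13): the dealer has 4 equally likely choices, so probability 1/4; weight (6/13)·(1/4) = 3/26.
If it is under cup 4 (prior 3/13): the dealer opened cup 4, so this case is ruled out; weight (3/13)·0 = 0.
The weights sum to 17/78.
So P(the pea under cup 3 | the dealer opened cup 4) = (3/26) / (17/78) = 9/17.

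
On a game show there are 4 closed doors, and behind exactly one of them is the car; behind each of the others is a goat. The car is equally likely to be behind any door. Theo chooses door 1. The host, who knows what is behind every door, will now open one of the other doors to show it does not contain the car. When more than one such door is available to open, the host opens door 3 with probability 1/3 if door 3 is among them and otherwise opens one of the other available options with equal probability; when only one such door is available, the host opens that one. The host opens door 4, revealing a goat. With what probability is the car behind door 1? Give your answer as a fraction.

2/9

Condition on the true location of the car.
If it is behind door 1 (prior 1/4): door 3 is available but not opened; door 4 gets probability (1 − 1/3)/2 = 1/3; weight (1/4)·(1/3) = 1/12.
If it is behind door 2 (prior 1/4): door 3 is available but not opened, probability 2/3; weight (1/4)·(2/3) = 1/6.
If it is behind door 3 (prior 1/4): door 3 holds the prize so is unavailable; the host chooses uniformly among the 2 others, probability 1/2; weight (1/4)·(1/2) = 1/8.
If it is behind door 4 (prior 1/4): the host opened door 4, so this case is ruled out; weight (1/4)·0 = 0.
The weights sum to 3/8.
So P(the car behind door 1 | the host opened door 4) = (1/12) / (3/8) = 2/9.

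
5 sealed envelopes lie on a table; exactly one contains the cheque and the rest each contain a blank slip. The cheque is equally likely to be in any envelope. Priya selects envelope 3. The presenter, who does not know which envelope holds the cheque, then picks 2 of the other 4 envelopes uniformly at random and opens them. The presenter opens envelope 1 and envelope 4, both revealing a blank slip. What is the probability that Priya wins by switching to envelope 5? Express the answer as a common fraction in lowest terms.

Condition on the true location of the cheque.
If it is in either of envelopes 1 and 4 (prior 1/5 each): that envelope was opened and seen not to hold the prize — ruled out; weight (1/5)·0 = 0 each.
If it is in any of envelopes 2, 3, and 5 (prior 1/5 each): the presenter picks exactly this set with probability 1/6 regardless, and none is the prize; weight (1/5)·(1/6) = 1/30 each.
The weights sum to 1/10.
So P(the cheque in envelope 5 | the presenter opened envelope 1 and envelope 4) = (1/30) / (1/10) = 1/3.

1/3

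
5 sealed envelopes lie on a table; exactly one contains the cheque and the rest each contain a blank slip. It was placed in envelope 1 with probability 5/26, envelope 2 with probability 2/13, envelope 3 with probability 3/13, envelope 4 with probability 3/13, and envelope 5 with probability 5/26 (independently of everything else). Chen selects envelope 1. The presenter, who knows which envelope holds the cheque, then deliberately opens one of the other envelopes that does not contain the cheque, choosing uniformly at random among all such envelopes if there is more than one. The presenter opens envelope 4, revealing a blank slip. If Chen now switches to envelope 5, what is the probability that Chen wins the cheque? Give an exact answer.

Condition on the true location of the cheque.
If it is in envelope 1 (prior 5/26): the presenter has 4 equally likely choices, so probability 1/4; weight (5/26)·(1/4) = 5/104.
If it is in envelope 2 (prior 2/13): the presenter has 3 equally likely choices, so probability 1/3; weight (2/13)·(1/3) = 2/39.
If it is in envelope 3 (prior 3/13): the presenter has 3 equally likely choices, so probability 1/3; weight (3/13)·(1/3) = 1/13.
If it is in envelope 4 (prior 3/13): the presenter opened envelope 4, so this case is ruled out; weight (3/13)·0 = 0.
If it is in envelope 5 (prior 5/26): the presenter has 3 equally likely choices, so probability 1/3; weight (5/26)·(1/3) = 5/78.
The weights sum to 25/104.
So P(the cheque in envelope 5 | the presenter opened envelope 4) = (5/78) / (25/104) = 4/15.

4/15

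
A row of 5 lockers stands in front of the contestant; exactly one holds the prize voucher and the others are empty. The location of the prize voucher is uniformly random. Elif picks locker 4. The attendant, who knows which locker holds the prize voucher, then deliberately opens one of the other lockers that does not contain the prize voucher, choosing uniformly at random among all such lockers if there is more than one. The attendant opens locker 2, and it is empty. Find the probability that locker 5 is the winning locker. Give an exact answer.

4/15

Condition on the true location of the prize voucher.
If it is in any of lockers 1, 3, and 5 (prior 1/5 each): the attendant has 3 equally likely choices, so probability 1/3; weight (1/5)·(1/3) = 1/15 each.
If it is in locker 2 (prior 1/5): the attendant opened locker 2, so this case is ruled out; weight (1/5)·0 = 0.
If it is in locker 4 (prior 1/5): the attendant has 4 equally likely choices, so probability 1/4; weight (1/5)·(1/4) = 1/20.
The weights sum to 1/4.
So P(the prize voucher in locker 5 | the attendant opened locker 2) = (1/15) / (1/4) = 4/15.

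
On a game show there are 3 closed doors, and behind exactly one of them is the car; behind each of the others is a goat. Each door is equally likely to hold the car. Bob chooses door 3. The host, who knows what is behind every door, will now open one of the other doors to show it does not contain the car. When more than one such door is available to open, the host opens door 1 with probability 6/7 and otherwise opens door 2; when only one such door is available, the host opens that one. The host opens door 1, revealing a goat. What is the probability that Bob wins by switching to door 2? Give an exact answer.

Condition on the true location of the car.
If it is behind door 1 (prior 1/3): the host opened door 1, so this case is ruled out; weight (1/3)·0 = 0.
If it is behind door 2 (prior 1/3): only door 1 is available, probability 1; weight (1/3)·1 = 1/3.
If it is behind door 3 (prior 1/3): door 1 is available, opened with probability 6/7; weight (1/3)·(6/7) = 2/7.
The weights sum to 13/21.
So P(the car behind door 2 | the host opened door 1) = (1/3) / (13/21) = 7/13.

7/13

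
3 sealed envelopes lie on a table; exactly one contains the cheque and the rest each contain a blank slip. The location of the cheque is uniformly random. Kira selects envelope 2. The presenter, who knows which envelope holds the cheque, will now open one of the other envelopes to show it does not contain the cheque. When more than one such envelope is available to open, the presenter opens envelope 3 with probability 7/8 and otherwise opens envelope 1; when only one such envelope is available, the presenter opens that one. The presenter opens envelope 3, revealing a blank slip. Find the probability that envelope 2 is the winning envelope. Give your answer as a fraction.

7/15

Condition on the true location of the cheque.
If it is in envelope 1 (prior 1/3): only envelope 3 is available, probability 1; weight (1/3)·1 = 1/3.
If it is in envelope 2 (prior 1/3): envelope 3 is available, opened with probability 7/8; weight (1/3)·(7/8) = 7/24.
If it is in envelope 3 (prior 1/3): the presenter opened envelope 3, so this case is ruled out; weight (1/3)·0 = 0.
The weights sum to 5/8.
So P(the cheque in envelope 2 | the presenter opened envelope 3) = (7/24) / (5/8) = 7/15.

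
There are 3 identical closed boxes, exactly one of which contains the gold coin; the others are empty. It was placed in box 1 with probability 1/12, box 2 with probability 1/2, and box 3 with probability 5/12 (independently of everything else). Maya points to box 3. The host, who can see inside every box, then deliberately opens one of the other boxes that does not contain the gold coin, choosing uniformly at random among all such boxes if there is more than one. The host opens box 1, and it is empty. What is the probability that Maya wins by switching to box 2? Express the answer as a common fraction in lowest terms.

Consider each possible location of the gold coin in turn.
If it is in box 1 (prior 1/12): the host opened box 1, so this case is ruled out; weight (1/12)·0 = 0.
If it is in box 2 (prior 1/2): the host has no choice, probability 1; weight (1/2)·1 = 1/2.
If it is in box 3 (prior 5/12): the host has 2 equally likely choices, so probability 1/2; weight (5/12)·(1/2) = 5/24.
The weights sum to 17/24.
So P(the gold coin in box 2 | the host opened box 1) = (1/2) / (17/24) = 12/17.

12/17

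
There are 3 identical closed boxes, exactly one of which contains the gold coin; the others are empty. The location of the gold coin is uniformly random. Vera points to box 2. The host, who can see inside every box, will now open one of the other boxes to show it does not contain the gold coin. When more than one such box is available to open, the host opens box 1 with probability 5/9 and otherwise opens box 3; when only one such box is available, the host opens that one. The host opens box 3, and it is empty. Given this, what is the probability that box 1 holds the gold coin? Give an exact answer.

Consider each possible location of the gold coin in turn.
If it is in box 1 (prior 1/3): only box 3 is available, probability 1; weight (1/3)·1 = 1/3.
If it is in box 2 (prior 1/3): box 1 is available but not opened, probability 4/9; weight (1/3)·(4/9) = 4/27.
If it is in box 3 (prior 1/3): the host opened box 3, so this case is ruled out; weight (1/3)·0 = 0.
The weights sum to 13/27.
So P(the gold coin in box 1 | the host opened box 3) = (1/3) / (13/27) = 9/13.

9/13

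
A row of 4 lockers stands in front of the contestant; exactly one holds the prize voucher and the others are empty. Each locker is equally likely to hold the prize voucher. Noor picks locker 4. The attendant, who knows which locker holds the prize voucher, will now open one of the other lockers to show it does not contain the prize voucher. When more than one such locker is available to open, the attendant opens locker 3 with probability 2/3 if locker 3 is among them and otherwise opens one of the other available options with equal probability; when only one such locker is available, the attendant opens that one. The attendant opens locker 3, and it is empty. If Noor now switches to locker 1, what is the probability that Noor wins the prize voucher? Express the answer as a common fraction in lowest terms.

1/3

Apply Bayes' rule, conditioning on where the prize voucher actually is.
If it is in any of lockers 1, 2, and 4 (prior 1/4 each): locker 3 is available, opened with probability 2/3; weight (1/4)·(2/3) = 1/6 each.
If it is in locker 3 (prior 1/4): the attendant opened locker 3, so this case is ruled out; weight (1/4)·0 = 0.
The weights sum to 1/2.
So P(the prize voucher in locker 1 | the attendant opened locker 3) = (1/6) / (1/2) = 1/3.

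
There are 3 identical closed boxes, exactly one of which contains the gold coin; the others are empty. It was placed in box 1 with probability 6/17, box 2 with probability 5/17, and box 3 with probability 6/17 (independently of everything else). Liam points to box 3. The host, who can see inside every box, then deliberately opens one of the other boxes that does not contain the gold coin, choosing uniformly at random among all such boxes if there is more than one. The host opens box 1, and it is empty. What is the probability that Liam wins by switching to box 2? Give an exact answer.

5/8

Condition on the true location of the gold coin.
If it is in box 1 (prior 6/17): the host opened box 1, so this case is ruled out; weight (6/17)·0 = 0.
If it is in box 2 (prior 5/17): the host has no choice, probability 1; weight (5/17)·1 = 5/17.
If it is in box 3 (prior 6/17): the host has 2 equally likely choices, so probability 1/2; weight (6/17)·(1/2) = 3/17.
The weights sum to 8/17.
So P(the gold coin in box 2 | the host opened box 1) = (5/17) / (8/17) = 5/8.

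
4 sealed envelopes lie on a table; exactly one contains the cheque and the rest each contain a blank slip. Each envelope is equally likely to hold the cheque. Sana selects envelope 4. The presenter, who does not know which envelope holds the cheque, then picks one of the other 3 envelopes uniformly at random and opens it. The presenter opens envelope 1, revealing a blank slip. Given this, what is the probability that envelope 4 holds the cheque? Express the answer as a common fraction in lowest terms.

1/3

Apply Bayes' rule, conditioning on where the cheque actually is.
If it is in envelope 1 (prior 1/4): the presenter opened envelope 1, so this case is ruled out; weight (1/4)·0 = 0.
If it is in any of envelopes 2, 3, and 4 (prior 1/4 each): the presenter picks envelope 1 with probability 1/3 regardless, and it is not the prize; weight (1/4)·(1/3) = 1/12 each.
The weights sum to 1/4.
So P(the cheque in envelope 4 | the presenter opened envelope 1) = (1/12) / (1/4) = 1/3.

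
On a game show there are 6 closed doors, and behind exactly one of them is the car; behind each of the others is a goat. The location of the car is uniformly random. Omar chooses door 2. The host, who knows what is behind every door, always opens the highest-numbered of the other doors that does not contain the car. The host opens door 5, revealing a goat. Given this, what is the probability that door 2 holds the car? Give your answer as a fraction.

Consider each possible location of the car in turn.
If it is behind any of doors 1, 2, 3, and 4 (prior 1/6 each): the host would have opened door 6 instead, probability 0; weight (1/6)·0 = 0 each.
If it is behind door 5 (prior 1/6): the host opened door 5, so this case is ruled out; weight (1/6)·0 = 0.
If it is behind door 6 (prior 1/6): door 5 is the highest-numbered option available, probability 1; weight (1/6)·1 = 1/6.
The weights sum to 1/6.
So P(the car behind door 2 | the host opened door 5) = 0 / (1/6) = 0.

0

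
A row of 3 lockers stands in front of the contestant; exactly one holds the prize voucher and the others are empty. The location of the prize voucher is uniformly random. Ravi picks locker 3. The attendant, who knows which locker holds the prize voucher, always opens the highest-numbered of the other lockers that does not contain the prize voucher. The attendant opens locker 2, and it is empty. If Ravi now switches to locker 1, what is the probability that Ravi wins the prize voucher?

Consider each possible location of the prize voucher in turn.
If it is in either of lockers 1 and 3 (prior 1/3 each): locker 2 is the highest-numbered option available, probability 1; weight (1/3)·1 = 1/3 each.
If it is in locker 2 (prior 1/3): the attendant opened locker 2, so this case is ruled out; weight (1/3)·0 = 0.
The weights sum to 2/3.
So P(the prize voucher in locker 1 | the attendant opened locker 2) = (1/3) / (2/3) = 1/2.

1/2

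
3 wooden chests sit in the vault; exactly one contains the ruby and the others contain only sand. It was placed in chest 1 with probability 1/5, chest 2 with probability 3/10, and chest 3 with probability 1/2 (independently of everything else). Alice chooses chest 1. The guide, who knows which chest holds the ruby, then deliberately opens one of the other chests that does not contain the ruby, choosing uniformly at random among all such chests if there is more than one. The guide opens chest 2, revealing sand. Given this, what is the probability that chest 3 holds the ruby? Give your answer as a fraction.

Consider each possible location of the ruby in turn.
If it is in chest 1 (prior 1/5): the guide has 2 equally likely choices, so probability 1/2; weight (1/5)·(1/2) = 1/10.
If it is in chest 2 (prior 3/10): the guide opened chest 2, so this case is ruled out; weight (3/10)·0 = 0.
If it is in chest 3 (prior 1/2): the guide has no choice, probability 1; weight (1/2)·1 = 1/2.
The weights sum to 3/5.
So P(the ruby in chest 3 | the guide opened chest 2) = (1/2) / (3/5) = 5/6.

5/6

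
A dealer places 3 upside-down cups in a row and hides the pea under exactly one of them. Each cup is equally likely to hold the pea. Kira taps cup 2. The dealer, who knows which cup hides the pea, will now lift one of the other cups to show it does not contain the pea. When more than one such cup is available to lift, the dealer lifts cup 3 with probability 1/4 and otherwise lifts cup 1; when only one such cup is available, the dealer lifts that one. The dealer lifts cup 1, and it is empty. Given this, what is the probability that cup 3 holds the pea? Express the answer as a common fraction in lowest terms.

Consider each possible location of the pea in turn.
If it is under cup 1 (prior 1/3): the dealer opened cup 1, so this case is ruled out; weight (1/3)·0 = 0.
If it is under cup 2 (prior 1/3): cup 3 is available but not opened, probability 3/4; weight (1/3)·(3/4) = 1/4.
If it is under cup 3 (prior 1/3): only cup 1 is available, probability 1; weight (1/3)·1 = 1/3.
The weights sum to 7/12.
So P(the pea under cup 3 | the dealer opened cup 1) = (1/3) / (7/12) = 4/7.

4/7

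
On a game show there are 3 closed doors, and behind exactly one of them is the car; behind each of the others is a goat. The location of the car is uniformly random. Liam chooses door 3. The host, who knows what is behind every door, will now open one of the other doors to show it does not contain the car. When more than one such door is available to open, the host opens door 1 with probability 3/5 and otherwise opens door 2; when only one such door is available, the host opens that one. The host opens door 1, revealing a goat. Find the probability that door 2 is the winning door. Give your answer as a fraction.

5/8

Condition on the true location of the car.
If it is behind door 1 (prior 1/3): the host opened door 1, so this case is ruled out; weight (1/3)·0 = 0.
If it is behind door 2 (prior 1/3): only door 1 is available, probability 1; weight (1/3)·1 = 1/3.
If it is behind door 3 (prior 1/3): door 1 is available, opened with probability 3/5; weight (1/3)·(3/5) = 1/5.
The weights sum to 8/15.
So P(the car behind door 2 | the host opened door 1) = (1/3) / (8/15) = 5/8.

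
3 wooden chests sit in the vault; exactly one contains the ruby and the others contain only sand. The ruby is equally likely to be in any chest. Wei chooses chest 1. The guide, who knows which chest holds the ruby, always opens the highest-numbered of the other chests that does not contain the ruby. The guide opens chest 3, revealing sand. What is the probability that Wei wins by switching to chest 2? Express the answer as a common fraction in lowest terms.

1/2

Apply Bayes' rule, conditioning on where the ruby actually is.
If it is in either of chests 1 and 2 (prior 1/3 each): chest 3 is the highest-numbered option available, probability 1; weight (1/3)·1 = 1/3 each.
If it is in chest 3 (prior 1/3): the guide opened chest 3, so this case is ruled out; weight (1/3)·0 = 0.
The weights sum to 2/3.
So P(the ruby in chest 2 | the guide opened chest 3) = (1/3) / (2/3) = 1/2.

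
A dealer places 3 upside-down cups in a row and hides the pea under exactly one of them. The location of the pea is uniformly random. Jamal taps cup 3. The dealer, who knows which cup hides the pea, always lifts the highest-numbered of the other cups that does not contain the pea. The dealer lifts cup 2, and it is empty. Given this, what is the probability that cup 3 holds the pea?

Condition on the true location of the pea.
If it is under either of cups 1 and 3 (prior 1/3 each): cup 2 is the highest-numbered option available, probability 1; weight (1/3)·1 = 1/3 each.
If it is under cup 2 (prior 1/3): the dealer opened cup 2, so this case is ruled out; weight (1/3)·0 = 0.
The weights sum to 2/3.
So P(the pea under cup 3 | the dealer opened cup 2) = (1/3) / (2/3) = 1/2.

1/2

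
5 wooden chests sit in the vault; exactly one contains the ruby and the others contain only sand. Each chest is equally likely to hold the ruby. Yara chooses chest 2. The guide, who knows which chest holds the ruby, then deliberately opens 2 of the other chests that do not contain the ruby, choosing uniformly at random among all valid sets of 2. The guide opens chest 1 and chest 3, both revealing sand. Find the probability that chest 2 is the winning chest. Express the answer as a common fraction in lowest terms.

Consider each possible location of the ruby in turn.
If it is in either of chests 1 and 3 (prior 1/5 each): that chest was opened and seen not to hold the prize — ruled out; weight (1/5)·0 = 0 each.
If it is in chest 2 (prior 1/5): the guide has 6 equally likely choices, so probability 1/6; weight (1/5)·(1/6) = 1/30.
If it is in either of chests 4 and 5 (prior 1/5 each): the guide has 3 equally likely choices, so probability 1/3; weight (1/5)·(1/3) = 1/15 each.
The weights sum to 1/6.
So P(the ruby in chest 2 | the guide opened chest 1 and chest 3) = (1/30) / (1/6) = 1/5.

1/5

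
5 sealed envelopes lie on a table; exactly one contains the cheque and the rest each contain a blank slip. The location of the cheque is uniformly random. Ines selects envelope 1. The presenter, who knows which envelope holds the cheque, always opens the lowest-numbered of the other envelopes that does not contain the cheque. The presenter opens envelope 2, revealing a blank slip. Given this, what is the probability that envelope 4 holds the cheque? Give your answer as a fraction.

Apply Bayes' rule, conditioning on where the cheque actually is.
If it is in any of envelopes 1, 3, 4, and 5 (prior 1/5 each): envelope 2 is the lowest-numbered option available, probability 1; weight (1/5)·1 = 1/5 each.
If it is in envelope 2 (prior 1/5): the presenter opened envelope 2, so this case is ruled out; weight (1/5)·0 = 0.
The weights sum to 4/5.
So P(the cheque in envelope 4 | the presenter opened envelope 2) = (1/5) / (4/5) = 1/4.

1/4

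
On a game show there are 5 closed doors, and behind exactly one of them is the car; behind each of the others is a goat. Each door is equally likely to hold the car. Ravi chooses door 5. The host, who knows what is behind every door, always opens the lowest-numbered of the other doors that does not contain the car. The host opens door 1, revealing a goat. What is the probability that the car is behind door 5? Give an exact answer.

1/4

Consider each possible location of the car in turn.
If it is behind door 1 (prior 1/5): the host opened door 1, so this case is ruled out; weight (1/5)·0 = 0.
If it is behind any of doors 2, 3, 4, and 5 (prior 1/5 each): door 1 is the lowest-numbered option available, probability 1; weight (1/5)·1 = 1/5 each.
The weights sum to 4/5.
So P(the car behind door 5 | the host opened door 1) = (1/5) / (4/5) = 1/4.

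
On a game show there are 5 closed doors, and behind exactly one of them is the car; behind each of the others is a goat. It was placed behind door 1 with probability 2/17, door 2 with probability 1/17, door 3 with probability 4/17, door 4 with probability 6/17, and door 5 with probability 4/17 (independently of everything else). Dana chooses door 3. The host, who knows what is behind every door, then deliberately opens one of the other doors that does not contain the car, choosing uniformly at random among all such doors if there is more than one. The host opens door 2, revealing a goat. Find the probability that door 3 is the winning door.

Apply Bayes' rule, conditioning on where the car actually is.
If it is behind door 1 (prior 2/17): the host has 3 equally likely choices, so probability 1/3; weight (2/17)·(1/3) = 2/51.
If it is behind door 2 (prior 1/17): the host opened door 2, so this case is ruled out; weight (1/17)·0 = 0.
If it is behind door 3 (prior 4/17): the host has 4 equally likely choices, so probability 1/4; weight (4/17)·(1/4) = 1/17.
If it is behind door 4 (prior 6/17): the host has 3 equally likely choices, so probability 1/3; weight (6/17)·(1/3) = 2/17.
If it is behind door 5 (prior 4/17): the host has 3 equally likely choices, so probability 1/3; weight (4/17)·(1/3) = 4/51.
The weights sum to 5/17.
So P(the car behind door 3 | the host opened door 2) = (1/17) / (5/17) = 1/5.

1/5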